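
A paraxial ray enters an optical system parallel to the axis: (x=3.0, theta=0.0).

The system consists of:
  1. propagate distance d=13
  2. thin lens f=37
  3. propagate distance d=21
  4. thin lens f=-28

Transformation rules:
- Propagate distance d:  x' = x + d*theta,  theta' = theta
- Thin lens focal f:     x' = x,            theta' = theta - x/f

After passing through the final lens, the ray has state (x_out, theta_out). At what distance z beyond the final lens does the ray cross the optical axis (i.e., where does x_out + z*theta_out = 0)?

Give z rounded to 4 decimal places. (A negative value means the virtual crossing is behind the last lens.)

Answer: 37.3333

Derivation:
Initial: x=3.0000 theta=0.0000
After 1 (propagate distance d=13): x=3.0000 theta=0.0000
After 2 (thin lens f=37): x=3.0000 theta=-3/37 (≈-0.0811)
After 3 (propagate distance d=21): x=48/37 (≈1.2973) theta=-3/37 (≈-0.0811)
After 4 (thin lens f=-28): x=48/37 (≈1.2973) theta=-9/259 (≈-0.0347)
z_focus = -x_out/theta_out = -(48/37)/(-9/259) = 112/3 ≈ 37.3333
Rounded to 4 decimal places: z = 37.3333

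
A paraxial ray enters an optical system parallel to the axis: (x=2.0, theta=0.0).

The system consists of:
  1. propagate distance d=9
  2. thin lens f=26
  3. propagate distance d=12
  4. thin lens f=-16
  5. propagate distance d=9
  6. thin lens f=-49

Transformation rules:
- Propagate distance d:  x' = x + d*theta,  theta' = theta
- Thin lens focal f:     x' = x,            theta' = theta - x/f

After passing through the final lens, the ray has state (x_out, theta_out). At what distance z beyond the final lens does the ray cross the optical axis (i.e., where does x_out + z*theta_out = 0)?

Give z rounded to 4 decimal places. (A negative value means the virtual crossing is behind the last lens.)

Answer: -93.4630

Derivation:
Initial: x=2.0000 theta=0.0000
After 1 (propagate distance d=9): x=2.0000 theta=0.0000
After 2 (thin lens f=26): x=2.0000 theta=-1/13 (≈-0.0769)
After 3 (propagate distance d=12): x=14/13 (≈1.0769) theta=-1/13 (≈-0.0769)
After 4 (thin lens f=-16): x=14/13 (≈1.0769) theta=-1/104 (≈-0.0096)
After 5 (propagate distance d=9): x=103/104 (≈0.9904) theta=-1/104 (≈-0.0096)
After 6 (thin lens f=-49): x=103/104 (≈0.9904) theta=27/2548 (≈0.0106)
z_focus = -x_out/theta_out = -(103/104)/(27/2548) = -5047/54 ≈ -93.4630
Rounded to 4 decimal places: z = -93.4630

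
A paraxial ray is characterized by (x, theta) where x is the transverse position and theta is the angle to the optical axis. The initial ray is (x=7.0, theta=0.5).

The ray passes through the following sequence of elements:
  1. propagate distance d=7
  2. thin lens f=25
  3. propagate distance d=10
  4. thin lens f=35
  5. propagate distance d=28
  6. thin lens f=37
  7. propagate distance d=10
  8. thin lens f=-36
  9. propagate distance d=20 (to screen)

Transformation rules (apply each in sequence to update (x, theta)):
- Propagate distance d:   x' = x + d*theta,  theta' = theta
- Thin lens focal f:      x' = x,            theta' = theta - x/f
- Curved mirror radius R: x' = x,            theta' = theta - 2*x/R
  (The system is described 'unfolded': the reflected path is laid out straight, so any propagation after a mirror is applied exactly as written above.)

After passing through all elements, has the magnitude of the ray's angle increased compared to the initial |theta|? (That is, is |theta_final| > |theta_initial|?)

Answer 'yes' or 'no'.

Answer: no

Derivation:
Initial: x=7.0000 theta=0.5000
After 1 (propagate distance d=7): x=10.5000 theta=0.5000
After 2 (thin lens f=25): x=10.5000 theta=0.0800
After 3 (propagate distance d=10): x=11.3000 theta=0.0800
After 4 (thin lens f=35): x=11.3000 theta=-17/70 (≈-0.2429)
After 5 (propagate distance d=28): x=4.5000 theta=-17/70 (≈-0.2429)
After 6 (thin lens f=37): x=4.5000 theta=-472/1295 (≈-0.3645)
After 7 (propagate distance d=10): x=443/518 (≈0.8552) theta=-472/1295 (≈-0.3645)
After 8 (thin lens f=-36): x=443/518 (≈0.8552) theta=-31769/93240 (≈-0.3407)
After 9 (propagate distance d=20 (to screen)): x=-13891/2331 (≈-5.9592) theta=-31769/93240 (≈-0.3407)
|theta_initial|=0.5000 |theta_final|=31769/93240 (≈0.3407) -> not increased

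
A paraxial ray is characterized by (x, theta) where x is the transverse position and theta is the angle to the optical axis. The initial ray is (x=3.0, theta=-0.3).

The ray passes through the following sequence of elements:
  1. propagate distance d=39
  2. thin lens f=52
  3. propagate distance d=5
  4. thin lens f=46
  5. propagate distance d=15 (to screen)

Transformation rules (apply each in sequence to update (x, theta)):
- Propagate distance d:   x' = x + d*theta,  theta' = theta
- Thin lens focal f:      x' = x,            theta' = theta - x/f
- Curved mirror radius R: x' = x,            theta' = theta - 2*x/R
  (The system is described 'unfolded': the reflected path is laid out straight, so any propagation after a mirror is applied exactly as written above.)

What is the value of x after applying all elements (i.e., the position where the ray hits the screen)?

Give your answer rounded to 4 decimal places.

Answer: -8.3005

Derivation:
Initial: x=3.0000 theta=-0.3000
After 1 (propagate distance d=39): x=-8.7000 theta=-0.3000
After 2 (thin lens f=52): x=-8.7000 theta=-69/520 (≈-0.1327)
After 3 (propagate distance d=5): x=-4869/520 (≈-9.3635) theta=-69/520 (≈-0.1327)
After 4 (thin lens f=46): x=-4869/520 (≈-9.3635) theta=339/4784 (≈0.0709)
After 5 (propagate distance d=15 (to screen)): x=-15273/1840 (≈-8.3005) theta=339/4784 (≈0.0709)
Rounded to 4 decimal places: x = -8.3005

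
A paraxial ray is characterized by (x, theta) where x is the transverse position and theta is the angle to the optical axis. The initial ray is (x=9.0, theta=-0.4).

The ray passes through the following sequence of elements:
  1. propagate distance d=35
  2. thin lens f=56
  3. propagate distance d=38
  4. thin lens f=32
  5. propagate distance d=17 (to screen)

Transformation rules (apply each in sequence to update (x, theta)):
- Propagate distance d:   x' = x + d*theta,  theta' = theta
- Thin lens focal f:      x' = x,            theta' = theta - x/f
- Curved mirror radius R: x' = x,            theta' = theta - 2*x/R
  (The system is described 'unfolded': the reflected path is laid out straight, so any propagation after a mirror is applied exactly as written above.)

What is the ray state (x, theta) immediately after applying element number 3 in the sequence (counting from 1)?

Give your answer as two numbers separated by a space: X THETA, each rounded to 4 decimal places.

Initial: x=9.0000 theta=-0.4000
After 1 (propagate distance d=35): x=-5.0000 theta=-0.4000
After 2 (thin lens f=56): x=-5.0000 theta=-87/280 (≈-0.3107)
After 3 (propagate distance d=38): x=-2353/140 (≈-16.8071) theta=-87/280 (≈-0.3107)
Rounded to 4 decimal places: x = -16.8071, theta = -0.3107

Answer: -16.8071 -0.3107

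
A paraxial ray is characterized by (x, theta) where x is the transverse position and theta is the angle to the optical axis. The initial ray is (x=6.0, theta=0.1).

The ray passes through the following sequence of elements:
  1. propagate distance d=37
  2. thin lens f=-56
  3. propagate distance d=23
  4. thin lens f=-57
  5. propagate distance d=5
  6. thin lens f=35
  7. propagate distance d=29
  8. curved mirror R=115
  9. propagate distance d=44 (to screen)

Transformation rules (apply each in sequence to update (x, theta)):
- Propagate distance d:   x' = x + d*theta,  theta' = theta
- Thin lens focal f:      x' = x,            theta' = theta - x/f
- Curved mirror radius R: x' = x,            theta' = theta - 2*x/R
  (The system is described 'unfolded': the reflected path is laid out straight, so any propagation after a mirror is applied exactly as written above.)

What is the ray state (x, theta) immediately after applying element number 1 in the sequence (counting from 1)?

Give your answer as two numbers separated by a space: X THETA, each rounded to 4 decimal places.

Answer: 9.7000 0.1000

Derivation:
Initial: x=6.0000 theta=0.1000
After 1 (propagate distance d=37): x=9.7000 theta=0.1000
Rounded to 4 decimal places: x = 9.7000, theta = 0.1000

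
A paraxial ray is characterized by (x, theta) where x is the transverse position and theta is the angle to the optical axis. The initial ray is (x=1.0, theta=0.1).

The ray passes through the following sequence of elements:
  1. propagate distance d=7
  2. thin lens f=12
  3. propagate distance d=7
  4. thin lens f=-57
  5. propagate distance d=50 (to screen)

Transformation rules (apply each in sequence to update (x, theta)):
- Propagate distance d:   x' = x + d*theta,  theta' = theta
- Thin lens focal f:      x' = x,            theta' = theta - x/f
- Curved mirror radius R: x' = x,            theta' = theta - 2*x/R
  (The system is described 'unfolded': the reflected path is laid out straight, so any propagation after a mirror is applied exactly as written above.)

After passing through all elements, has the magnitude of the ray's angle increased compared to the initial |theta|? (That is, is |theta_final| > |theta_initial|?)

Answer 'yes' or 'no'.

Answer: no

Derivation:
Initial: x=1.0000 theta=0.1000
After 1 (propagate distance d=7): x=1.7000 theta=0.1000
After 2 (thin lens f=12): x=1.7000 theta=-1/24 (≈-0.0417)
After 3 (propagate distance d=7): x=169/120 (≈1.4083) theta=-1/24 (≈-0.0417)
After 4 (thin lens f=-57): x=169/120 (≈1.4083) theta=-29/1710 (≈-0.0170)
After 5 (propagate distance d=50 (to screen)): x=3833/6840 (≈0.5604) theta=-29/1710 (≈-0.0170)
|theta_initial|=0.1000 |theta_final|=29/1710 (≈0.0170) -> not increased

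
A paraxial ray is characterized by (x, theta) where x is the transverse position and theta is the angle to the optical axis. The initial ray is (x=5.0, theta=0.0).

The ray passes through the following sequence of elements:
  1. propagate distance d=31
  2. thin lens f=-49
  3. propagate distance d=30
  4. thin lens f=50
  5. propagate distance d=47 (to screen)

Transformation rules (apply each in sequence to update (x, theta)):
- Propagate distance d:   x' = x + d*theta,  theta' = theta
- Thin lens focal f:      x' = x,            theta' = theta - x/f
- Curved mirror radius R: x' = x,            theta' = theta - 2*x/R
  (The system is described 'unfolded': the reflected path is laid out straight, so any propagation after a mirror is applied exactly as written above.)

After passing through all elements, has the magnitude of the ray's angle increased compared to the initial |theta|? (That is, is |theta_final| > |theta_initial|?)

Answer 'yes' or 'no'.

Initial: x=5.0000 theta=0.0000
After 1 (propagate distance d=31): x=5.0000 theta=0.0000
After 2 (thin lens f=-49): x=5.0000 theta=5/49 (≈0.1020)
After 3 (propagate distance d=30): x=395/49 (≈8.0612) theta=5/49 (≈0.1020)
After 4 (thin lens f=50): x=395/49 (≈8.0612) theta=-29/490 (≈-0.0592)
After 5 (propagate distance d=47 (to screen)): x=2587/490 (≈5.2796) theta=-29/490 (≈-0.0592)
|theta_initial|=0.0000 |theta_final|=29/490 (≈0.0592) -> increased

Answer: yes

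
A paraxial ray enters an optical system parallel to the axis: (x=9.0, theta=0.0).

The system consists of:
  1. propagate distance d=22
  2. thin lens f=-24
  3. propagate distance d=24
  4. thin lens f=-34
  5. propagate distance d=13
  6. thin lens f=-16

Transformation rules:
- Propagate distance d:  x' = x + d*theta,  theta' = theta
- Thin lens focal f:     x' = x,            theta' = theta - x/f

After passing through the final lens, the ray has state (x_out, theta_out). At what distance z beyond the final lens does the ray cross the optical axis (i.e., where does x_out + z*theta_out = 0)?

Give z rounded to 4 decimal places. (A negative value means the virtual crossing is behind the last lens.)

Answer: -10.7651

Derivation:
Initial: x=9.0000 theta=0.0000
After 1 (propagate distance d=22): x=9.0000 theta=0.0000
After 2 (thin lens f=-24): x=9.0000 theta=0.3750
After 3 (propagate distance d=24): x=18.0000 theta=0.3750
After 4 (thin lens f=-34): x=18.0000 theta=123/136 (≈0.9044)
After 5 (propagate distance d=13): x=4047/136 (≈29.7574) theta=123/136 (≈0.9044)
After 6 (thin lens f=-16): x=4047/136 (≈29.7574) theta=6015/2176 (≈2.7642)
z_focus = -x_out/theta_out = -(4047/136)/(6015/2176) = -21584/2005 ≈ -10.7651
Rounded to 4 decimal places: z = -10.7651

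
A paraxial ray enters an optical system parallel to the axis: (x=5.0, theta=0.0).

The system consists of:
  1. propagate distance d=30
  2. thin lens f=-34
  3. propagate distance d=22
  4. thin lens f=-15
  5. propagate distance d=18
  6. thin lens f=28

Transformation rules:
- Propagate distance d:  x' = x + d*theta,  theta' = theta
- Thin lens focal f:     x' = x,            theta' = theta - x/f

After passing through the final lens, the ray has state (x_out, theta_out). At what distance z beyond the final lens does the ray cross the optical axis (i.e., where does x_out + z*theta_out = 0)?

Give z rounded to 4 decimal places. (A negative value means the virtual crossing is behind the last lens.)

Answer: 456.1846

Derivation:
Initial: x=5.0000 theta=0.0000
After 1 (propagate distance d=30): x=5.0000 theta=0.0000
After 2 (thin lens f=-34): x=5.0000 theta=5/34 (≈0.1471)
After 3 (propagate distance d=22): x=140/17 (≈8.2353) theta=5/34 (≈0.1471)
After 4 (thin lens f=-15): x=140/17 (≈8.2353) theta=71/102 (≈0.6961)
After 5 (propagate distance d=18): x=353/17 (≈20.7647) theta=71/102 (≈0.6961)
After 6 (thin lens f=28): x=353/17 (≈20.7647) theta=-65/1428 (≈-0.0455)
z_focus = -x_out/theta_out = -(353/17)/(-65/1428) = 29652/65 ≈ 456.1846
Rounded to 4 decimal places: z = 456.1846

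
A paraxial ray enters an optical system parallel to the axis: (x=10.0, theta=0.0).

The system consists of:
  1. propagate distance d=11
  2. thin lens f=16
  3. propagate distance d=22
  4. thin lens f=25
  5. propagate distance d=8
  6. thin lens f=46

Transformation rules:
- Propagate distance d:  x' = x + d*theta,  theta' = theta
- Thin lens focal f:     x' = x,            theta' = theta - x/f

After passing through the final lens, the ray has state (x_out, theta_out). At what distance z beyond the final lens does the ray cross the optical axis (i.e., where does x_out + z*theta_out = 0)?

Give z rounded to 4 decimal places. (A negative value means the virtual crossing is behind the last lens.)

Answer: -24.2867

Derivation:
Initial: x=10.0000 theta=0.0000
After 1 (propagate distance d=11): x=10.0000 theta=0.0000
After 2 (thin lens f=16): x=10.0000 theta=-0.6250
After 3 (propagate distance d=22): x=-3.7500 theta=-0.6250
After 4 (thin lens f=25): x=-3.7500 theta=-0.4750
After 5 (propagate distance d=8): x=-7.5500 theta=-0.4750
After 6 (thin lens f=46): x=-7.5500 theta=-143/460 (≈-0.3109)
z_focus = -x_out/theta_out = -(-7.5500)/(-143/460) = -3473/143 ≈ -24.2867
Rounded to 4 decimal places: z = -24.2867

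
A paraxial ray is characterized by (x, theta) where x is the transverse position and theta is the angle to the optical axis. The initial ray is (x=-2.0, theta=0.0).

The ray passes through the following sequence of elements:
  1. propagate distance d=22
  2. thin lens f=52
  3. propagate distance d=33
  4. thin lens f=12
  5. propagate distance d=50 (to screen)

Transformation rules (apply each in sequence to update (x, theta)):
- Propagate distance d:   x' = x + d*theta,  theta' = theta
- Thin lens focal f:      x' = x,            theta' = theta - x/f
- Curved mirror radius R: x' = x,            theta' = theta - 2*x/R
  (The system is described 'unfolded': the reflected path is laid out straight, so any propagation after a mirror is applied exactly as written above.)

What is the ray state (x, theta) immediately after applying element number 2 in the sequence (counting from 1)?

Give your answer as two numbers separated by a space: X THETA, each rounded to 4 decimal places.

Answer: -2.0000 0.0385

Derivation:
Initial: x=-2.0000 theta=0.0000
After 1 (propagate distance d=22): x=-2.0000 theta=0.0000
After 2 (thin lens f=52): x=-2.0000 theta=1/26 (≈0.0385)
Rounded to 4 decimal places: x = -2.0000, theta = 0.0385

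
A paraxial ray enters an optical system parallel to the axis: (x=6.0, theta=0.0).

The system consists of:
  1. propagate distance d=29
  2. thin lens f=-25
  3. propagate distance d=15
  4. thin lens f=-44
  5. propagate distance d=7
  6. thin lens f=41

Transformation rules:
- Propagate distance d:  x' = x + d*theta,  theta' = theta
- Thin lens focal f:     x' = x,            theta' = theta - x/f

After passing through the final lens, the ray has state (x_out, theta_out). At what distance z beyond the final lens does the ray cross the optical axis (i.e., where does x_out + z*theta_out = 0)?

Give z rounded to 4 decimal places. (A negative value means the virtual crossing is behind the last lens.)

Answer: -87.8358

Derivation:
Initial: x=6.0000 theta=0.0000
After 1 (propagate distance d=29): x=6.0000 theta=0.0000
After 2 (thin lens f=-25): x=6.0000 theta=0.2400
After 3 (propagate distance d=15): x=9.6000 theta=0.2400
After 4 (thin lens f=-44): x=9.6000 theta=126/275 (≈0.4582)
After 5 (propagate distance d=7): x=3522/275 (≈12.8073) theta=126/275 (≈0.4582)
After 6 (thin lens f=41): x=3522/275 (≈12.8073) theta=1644/11275 (≈0.1458)
z_focus = -x_out/theta_out = -(3522/275)/(1644/11275) = -24067/274 ≈ -87.8358
Rounded to 4 decimal places: z = -87.8358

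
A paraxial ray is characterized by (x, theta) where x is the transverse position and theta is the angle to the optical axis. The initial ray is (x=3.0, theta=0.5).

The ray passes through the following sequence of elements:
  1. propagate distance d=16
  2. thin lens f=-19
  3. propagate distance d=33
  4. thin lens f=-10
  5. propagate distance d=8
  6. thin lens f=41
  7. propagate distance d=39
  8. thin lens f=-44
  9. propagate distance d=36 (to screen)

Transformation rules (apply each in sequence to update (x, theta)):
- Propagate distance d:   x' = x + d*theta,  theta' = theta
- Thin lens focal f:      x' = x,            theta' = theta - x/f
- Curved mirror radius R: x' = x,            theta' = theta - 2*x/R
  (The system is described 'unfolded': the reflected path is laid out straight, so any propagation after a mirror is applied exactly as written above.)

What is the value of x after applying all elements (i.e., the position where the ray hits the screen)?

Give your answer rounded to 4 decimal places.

Answer: 540.5698

Derivation:
Initial: x=3.0000 theta=0.5000
After 1 (propagate distance d=16): x=11.0000 theta=0.5000
After 2 (thin lens f=-19): x=11.0000 theta=41/38 (≈1.0789)
After 3 (propagate distance d=33): x=1771/38 (≈46.6053) theta=41/38 (≈1.0789)
After 4 (thin lens f=-10): x=1771/38 (≈46.6053) theta=2181/380 (≈5.7395)
After 5 (propagate distance d=8): x=17579/190 (≈92.5211) theta=2181/380 (≈5.7395)
After 6 (thin lens f=41): x=17579/190 (≈92.5211) theta=54263/15580 (≈3.4829)
After 7 (propagate distance d=39): x=711547/3116 (≈228.3527) theta=54263/15580 (≈3.4829)
After 8 (thin lens f=-44): x=711547/3116 (≈228.3527) theta=5945307/685520 (≈8.6727)
After 9 (propagate distance d=36 (to screen)): x=23160712/42845 (≈540.5698) theta=5945307/685520 (≈8.6727)
Rounded to 4 decimal places: x = 540.5698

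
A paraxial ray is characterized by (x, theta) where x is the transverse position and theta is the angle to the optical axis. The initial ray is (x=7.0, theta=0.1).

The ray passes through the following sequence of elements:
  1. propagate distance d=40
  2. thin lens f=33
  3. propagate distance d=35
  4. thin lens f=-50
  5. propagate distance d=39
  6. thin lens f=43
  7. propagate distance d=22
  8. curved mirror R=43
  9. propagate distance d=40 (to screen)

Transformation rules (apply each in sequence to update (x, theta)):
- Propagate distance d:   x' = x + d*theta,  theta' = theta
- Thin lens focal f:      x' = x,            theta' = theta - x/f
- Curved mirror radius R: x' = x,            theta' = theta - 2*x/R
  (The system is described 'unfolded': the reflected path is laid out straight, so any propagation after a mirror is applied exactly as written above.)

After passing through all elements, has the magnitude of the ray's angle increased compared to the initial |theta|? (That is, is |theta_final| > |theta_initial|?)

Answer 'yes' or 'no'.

Answer: yes

Derivation:
Initial: x=7.0000 theta=0.1000
After 1 (propagate distance d=40): x=11.0000 theta=0.1000
After 2 (thin lens f=33): x=11.0000 theta=-7/30 (≈-0.2333)
After 3 (propagate distance d=35): x=17/6 (≈2.8333) theta=-7/30 (≈-0.2333)
After 4 (thin lens f=-50): x=17/6 (≈2.8333) theta=-53/300 (≈-0.1767)
After 5 (propagate distance d=39): x=-1217/300 (≈-4.0567) theta=-53/300 (≈-0.1767)
After 6 (thin lens f=43): x=-1217/300 (≈-4.0567) theta=-177/2150 (≈-0.0823)
After 7 (propagate distance d=22): x=-15139/2580 (≈-5.8678) theta=-177/2150 (≈-0.0823)
After 8 (curved mirror R=43): x=-15139/2580 (≈-5.8678) theta=26431/138675 (≈0.1906)
After 9 (propagate distance d=40 (to screen)): x=38963/22188 (≈1.7560) theta=26431/138675 (≈0.1906)
|theta_initial|=0.1000 |theta_final|=26431/138675 (≈0.1906) -> increased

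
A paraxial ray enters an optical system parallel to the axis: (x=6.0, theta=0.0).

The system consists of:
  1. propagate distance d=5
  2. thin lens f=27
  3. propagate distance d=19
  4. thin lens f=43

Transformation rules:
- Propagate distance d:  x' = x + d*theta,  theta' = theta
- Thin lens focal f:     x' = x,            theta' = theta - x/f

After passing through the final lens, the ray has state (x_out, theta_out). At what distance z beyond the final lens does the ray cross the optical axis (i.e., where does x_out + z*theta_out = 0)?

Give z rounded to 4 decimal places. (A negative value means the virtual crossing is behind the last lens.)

Initial: x=6.0000 theta=0.0000
After 1 (propagate distance d=5): x=6.0000 theta=0.0000
After 2 (thin lens f=27): x=6.0000 theta=-2/9 (≈-0.2222)
After 3 (propagate distance d=19): x=16/9 (≈1.7778) theta=-2/9 (≈-0.2222)
After 4 (thin lens f=43): x=16/9 (≈1.7778) theta=-34/129 (≈-0.2636)
z_focus = -x_out/theta_out = -(16/9)/(-34/129) = 344/51 ≈ 6.7451
Rounded to 4 decimal places: z = 6.7451

Answer: 6.7451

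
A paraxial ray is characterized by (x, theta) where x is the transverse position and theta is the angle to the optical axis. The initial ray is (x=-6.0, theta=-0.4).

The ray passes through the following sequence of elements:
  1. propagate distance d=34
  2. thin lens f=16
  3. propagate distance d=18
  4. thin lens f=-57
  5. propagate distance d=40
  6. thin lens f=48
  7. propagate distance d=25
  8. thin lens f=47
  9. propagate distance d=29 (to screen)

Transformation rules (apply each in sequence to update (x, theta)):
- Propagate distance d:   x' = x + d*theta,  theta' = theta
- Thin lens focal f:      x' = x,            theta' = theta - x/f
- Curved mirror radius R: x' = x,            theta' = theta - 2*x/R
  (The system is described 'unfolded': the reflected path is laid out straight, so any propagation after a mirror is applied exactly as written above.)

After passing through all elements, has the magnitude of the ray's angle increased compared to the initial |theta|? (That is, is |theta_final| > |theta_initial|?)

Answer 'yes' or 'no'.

Answer: yes

Derivation:
Initial: x=-6.0000 theta=-0.4000
After 1 (propagate distance d=34): x=-19.6000 theta=-0.4000
After 2 (thin lens f=16): x=-19.6000 theta=0.8250
After 3 (propagate distance d=18): x=-4.7500 theta=0.8250
After 4 (thin lens f=-57): x=-4.7500 theta=89/120 (≈0.7417)
After 5 (propagate distance d=40): x=299/12 (≈24.9167) theta=89/120 (≈0.7417)
After 6 (thin lens f=48): x=299/12 (≈24.9167) theta=641/2880 (≈0.2226)
After 7 (propagate distance d=25): x=17557/576 (≈30.4809) theta=641/2880 (≈0.2226)
After 8 (thin lens f=47): x=17557/576 (≈30.4809) theta=-28829/67680 (≈-0.4260)
After 9 (propagate distance d=29 (to screen)): x=2453813/135360 (≈18.1281) theta=-28829/67680 (≈-0.4260)
|theta_initial|=0.4000 |theta_final|=28829/67680 (≈0.4260) -> increased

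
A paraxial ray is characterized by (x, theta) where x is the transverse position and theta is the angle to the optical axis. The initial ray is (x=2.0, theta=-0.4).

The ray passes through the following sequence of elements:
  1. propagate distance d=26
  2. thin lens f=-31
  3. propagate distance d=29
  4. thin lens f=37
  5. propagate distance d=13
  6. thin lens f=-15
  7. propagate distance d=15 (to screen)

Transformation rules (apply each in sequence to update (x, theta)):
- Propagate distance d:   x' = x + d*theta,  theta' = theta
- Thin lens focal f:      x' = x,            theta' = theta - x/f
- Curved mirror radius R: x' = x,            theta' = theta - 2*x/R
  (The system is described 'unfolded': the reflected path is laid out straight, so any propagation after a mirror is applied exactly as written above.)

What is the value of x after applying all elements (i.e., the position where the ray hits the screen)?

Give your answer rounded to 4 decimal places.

Answer: -52.3561

Derivation:
Initial: x=2.0000 theta=-0.4000
After 1 (propagate distance d=26): x=-8.4000 theta=-0.4000
After 2 (thin lens f=-31): x=-8.4000 theta=-104/155 (≈-0.6710)
After 3 (propagate distance d=29): x=-4318/155 (≈-27.8581) theta=-104/155 (≈-0.6710)
After 4 (thin lens f=37): x=-4318/155 (≈-27.8581) theta=94/1147 (≈0.0820)
After 5 (propagate distance d=13): x=-153656/5735 (≈-26.7927) theta=94/1147 (≈0.0820)
After 6 (thin lens f=-15): x=-153656/5735 (≈-26.7927) theta=-146606/86025 (≈-1.7042)
After 7 (propagate distance d=15 (to screen)): x=-300262/5735 (≈-52.3561) theta=-146606/86025 (≈-1.7042)
Rounded to 4 decimal places: x = -52.3561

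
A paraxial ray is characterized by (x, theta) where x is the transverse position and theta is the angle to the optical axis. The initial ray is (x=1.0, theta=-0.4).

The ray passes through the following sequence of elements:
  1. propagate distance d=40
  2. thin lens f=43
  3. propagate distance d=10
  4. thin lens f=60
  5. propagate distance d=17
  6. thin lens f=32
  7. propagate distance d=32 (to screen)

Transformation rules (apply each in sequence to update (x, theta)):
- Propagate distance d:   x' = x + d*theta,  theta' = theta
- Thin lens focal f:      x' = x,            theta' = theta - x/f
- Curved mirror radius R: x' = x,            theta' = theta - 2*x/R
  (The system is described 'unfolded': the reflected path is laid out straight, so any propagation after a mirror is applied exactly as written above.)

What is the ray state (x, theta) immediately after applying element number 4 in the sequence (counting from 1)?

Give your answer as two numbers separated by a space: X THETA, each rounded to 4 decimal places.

Initial: x=1.0000 theta=-0.4000
After 1 (propagate distance d=40): x=-15.0000 theta=-0.4000
After 2 (thin lens f=43): x=-15.0000 theta=-11/215 (≈-0.0512)
After 3 (propagate distance d=10): x=-667/43 (≈-15.5116) theta=-11/215 (≈-0.0512)
After 4 (thin lens f=60): x=-667/43 (≈-15.5116) theta=107/516 (≈0.2074)
Rounded to 4 decimal places: x = -15.5116, theta = 0.2074

Answer: -15.5116 0.2074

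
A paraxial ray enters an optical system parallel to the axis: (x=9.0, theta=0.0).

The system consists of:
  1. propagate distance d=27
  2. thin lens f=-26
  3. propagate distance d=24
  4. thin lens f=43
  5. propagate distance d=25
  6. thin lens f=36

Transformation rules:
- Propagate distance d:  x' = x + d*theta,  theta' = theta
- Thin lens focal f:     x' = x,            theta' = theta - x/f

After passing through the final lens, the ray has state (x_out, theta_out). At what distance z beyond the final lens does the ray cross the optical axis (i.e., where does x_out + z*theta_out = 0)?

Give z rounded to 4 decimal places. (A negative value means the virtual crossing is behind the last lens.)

Answer: 31.9264

Derivation:
Initial: x=9.0000 theta=0.0000
After 1 (propagate distance d=27): x=9.0000 theta=0.0000
After 2 (thin lens f=-26): x=9.0000 theta=9/26 (≈0.3462)
After 3 (propagate distance d=24): x=225/13 (≈17.3077) theta=9/26 (≈0.3462)
After 4 (thin lens f=43): x=225/13 (≈17.3077) theta=-63/1118 (≈-0.0564)
After 5 (propagate distance d=25): x=17775/1118 (≈15.8989) theta=-63/1118 (≈-0.0564)
After 6 (thin lens f=36): x=17775/1118 (≈15.8989) theta=-2227/4472 (≈-0.4980)
z_focus = -x_out/theta_out = -(17775/1118)/(-2227/4472) = 71100/2227 ≈ 31.9264
Rounded to 4 decimal places: z = 31.9264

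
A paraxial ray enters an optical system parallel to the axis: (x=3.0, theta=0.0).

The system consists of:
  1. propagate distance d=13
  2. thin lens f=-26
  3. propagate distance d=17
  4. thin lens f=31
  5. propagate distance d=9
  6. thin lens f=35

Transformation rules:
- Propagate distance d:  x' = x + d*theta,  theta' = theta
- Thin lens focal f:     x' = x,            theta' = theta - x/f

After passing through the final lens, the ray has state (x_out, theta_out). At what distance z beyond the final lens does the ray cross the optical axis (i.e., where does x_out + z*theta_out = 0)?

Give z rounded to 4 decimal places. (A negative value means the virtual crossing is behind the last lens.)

Answer: 26.0638

Derivation:
Initial: x=3.0000 theta=0.0000
After 1 (propagate distance d=13): x=3.0000 theta=0.0000
After 2 (thin lens f=-26): x=3.0000 theta=3/26 (≈0.1154)
After 3 (propagate distance d=17): x=129/26 (≈4.9615) theta=3/26 (≈0.1154)
After 4 (thin lens f=31): x=129/26 (≈4.9615) theta=-18/403 (≈-0.0447)
After 5 (propagate distance d=9): x=3675/806 (≈4.5596) theta=-18/403 (≈-0.0447)
After 6 (thin lens f=35): x=3675/806 (≈4.5596) theta=-141/806 (≈-0.1749)
z_focus = -x_out/theta_out = -(3675/806)/(-141/806) = 1225/47 ≈ 26.0638
Rounded to 4 decimal places: z = 26.0638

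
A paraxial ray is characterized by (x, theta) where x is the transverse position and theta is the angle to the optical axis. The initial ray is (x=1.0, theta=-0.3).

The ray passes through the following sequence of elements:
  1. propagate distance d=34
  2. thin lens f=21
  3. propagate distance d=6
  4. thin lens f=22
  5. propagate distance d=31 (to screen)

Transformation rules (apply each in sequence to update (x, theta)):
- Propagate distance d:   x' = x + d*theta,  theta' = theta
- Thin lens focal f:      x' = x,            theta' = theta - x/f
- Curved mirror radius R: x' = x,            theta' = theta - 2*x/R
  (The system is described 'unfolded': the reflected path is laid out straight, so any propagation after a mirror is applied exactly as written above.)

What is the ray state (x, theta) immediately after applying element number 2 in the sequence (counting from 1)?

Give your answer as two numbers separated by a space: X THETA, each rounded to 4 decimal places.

Initial: x=1.0000 theta=-0.3000
After 1 (propagate distance d=34): x=-9.2000 theta=-0.3000
After 2 (thin lens f=21): x=-9.2000 theta=29/210 (≈0.1381)
Rounded to 4 decimal places: x = -9.2000, theta = 0.1381

Answer: -9.2000 0.1381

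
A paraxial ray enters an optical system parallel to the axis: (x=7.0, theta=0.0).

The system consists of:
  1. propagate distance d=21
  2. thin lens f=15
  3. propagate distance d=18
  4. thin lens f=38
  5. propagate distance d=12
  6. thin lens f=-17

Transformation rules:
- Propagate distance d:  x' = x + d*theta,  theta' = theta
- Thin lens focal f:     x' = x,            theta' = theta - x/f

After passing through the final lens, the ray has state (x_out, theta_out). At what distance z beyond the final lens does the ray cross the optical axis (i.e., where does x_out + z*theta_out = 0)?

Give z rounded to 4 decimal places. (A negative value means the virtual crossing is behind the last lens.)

Answer: -8.0407

Derivation:
Initial: x=7.0000 theta=0.0000
After 1 (propagate distance d=21): x=7.0000 theta=0.0000
After 2 (thin lens f=15): x=7.0000 theta=-7/15 (≈-0.4667)
After 3 (propagate distance d=18): x=-1.4000 theta=-7/15 (≈-0.4667)
After 4 (thin lens f=38): x=-1.4000 theta=-49/114 (≈-0.4298)
After 5 (propagate distance d=12): x=-623/95 (≈-6.5579) theta=-49/114 (≈-0.4298)
After 6 (thin lens f=-17): x=-623/95 (≈-6.5579) theta=-7903/9690 (≈-0.8156)
z_focus = -x_out/theta_out = -(-623/95)/(-7903/9690) = -9078/1129 ≈ -8.0407
Rounded to 4 decimal places: z = -8.0407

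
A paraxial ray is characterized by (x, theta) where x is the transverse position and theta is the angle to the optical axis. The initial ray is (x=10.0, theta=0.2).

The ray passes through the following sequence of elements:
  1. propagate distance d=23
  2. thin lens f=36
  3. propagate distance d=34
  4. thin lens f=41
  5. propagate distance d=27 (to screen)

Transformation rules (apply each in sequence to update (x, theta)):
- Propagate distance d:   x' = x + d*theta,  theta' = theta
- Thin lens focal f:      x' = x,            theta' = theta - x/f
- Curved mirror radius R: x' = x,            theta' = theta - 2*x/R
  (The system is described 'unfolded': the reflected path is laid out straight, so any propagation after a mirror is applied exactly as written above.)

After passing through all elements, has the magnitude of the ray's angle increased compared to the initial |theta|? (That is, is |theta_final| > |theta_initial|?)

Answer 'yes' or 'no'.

Answer: yes

Derivation:
Initial: x=10.0000 theta=0.2000
After 1 (propagate distance d=23): x=14.6000 theta=0.2000
After 2 (thin lens f=36): x=14.6000 theta=-37/180 (≈-0.2056)
After 3 (propagate distance d=34): x=137/18 (≈7.6111) theta=-37/180 (≈-0.2056)
After 4 (thin lens f=41): x=137/18 (≈7.6111) theta=-2887/7380 (≈-0.3912)
After 5 (propagate distance d=27 (to screen)): x=-21779/7380 (≈-2.9511) theta=-2887/7380 (≈-0.3912)
|theta_initial|=0.2000 |theta_final|=2887/7380 (≈0.3912) -> increased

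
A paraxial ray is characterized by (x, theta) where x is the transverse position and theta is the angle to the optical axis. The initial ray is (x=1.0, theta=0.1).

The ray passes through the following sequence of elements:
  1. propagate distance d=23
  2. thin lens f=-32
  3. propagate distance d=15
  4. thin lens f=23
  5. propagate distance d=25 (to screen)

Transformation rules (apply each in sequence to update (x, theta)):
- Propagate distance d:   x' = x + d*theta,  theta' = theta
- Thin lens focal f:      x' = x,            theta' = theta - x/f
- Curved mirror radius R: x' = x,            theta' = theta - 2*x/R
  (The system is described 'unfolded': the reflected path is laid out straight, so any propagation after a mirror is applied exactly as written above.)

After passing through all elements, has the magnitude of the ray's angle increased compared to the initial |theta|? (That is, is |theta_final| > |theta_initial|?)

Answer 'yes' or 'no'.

Initial: x=1.0000 theta=0.1000
After 1 (propagate distance d=23): x=3.3000 theta=0.1000
After 2 (thin lens f=-32): x=3.3000 theta=13/64 (≈0.2031)
After 3 (propagate distance d=15): x=2031/320 (≈6.3469) theta=13/64 (≈0.2031)
After 4 (thin lens f=23): x=2031/320 (≈6.3469) theta=-67/920 (≈-0.0728)
After 5 (propagate distance d=25 (to screen)): x=33313/7360 (≈4.5262) theta=-67/920 (≈-0.0728)
|theta_initial|=0.1000 |theta_final|=67/920 (≈0.0728) -> not increased

Answer: no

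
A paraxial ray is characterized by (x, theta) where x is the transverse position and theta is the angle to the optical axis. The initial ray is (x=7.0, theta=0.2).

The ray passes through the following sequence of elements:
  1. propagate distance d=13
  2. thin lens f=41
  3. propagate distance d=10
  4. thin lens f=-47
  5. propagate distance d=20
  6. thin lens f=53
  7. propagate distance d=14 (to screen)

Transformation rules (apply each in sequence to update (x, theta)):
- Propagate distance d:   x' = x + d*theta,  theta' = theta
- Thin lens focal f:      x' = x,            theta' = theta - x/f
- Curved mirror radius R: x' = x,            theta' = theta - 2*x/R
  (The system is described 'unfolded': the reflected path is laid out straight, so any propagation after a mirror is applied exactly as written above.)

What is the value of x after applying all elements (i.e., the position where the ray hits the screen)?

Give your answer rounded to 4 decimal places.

Initial: x=7.0000 theta=0.2000
After 1 (propagate distance d=13): x=9.6000 theta=0.2000
After 2 (thin lens f=41): x=9.6000 theta=-7/205 (≈-0.0341)
After 3 (propagate distance d=10): x=1898/205 (≈9.2585) theta=-7/205 (≈-0.0341)
After 4 (thin lens f=-47): x=1898/205 (≈9.2585) theta=1569/9635 (≈0.1628)
After 5 (propagate distance d=20): x=120586/9635 (≈12.5154) theta=1569/9635 (≈0.1628)
After 6 (thin lens f=53): x=120586/9635 (≈12.5154) theta=-37429/510655 (≈-0.0733)
After 7 (propagate distance d=14 (to screen)): x=5867052/510655 (≈11.4893) theta=-37429/510655 (≈-0.0733)
Rounded to 4 decimal places: x = 11.4893

Answer: 11.4893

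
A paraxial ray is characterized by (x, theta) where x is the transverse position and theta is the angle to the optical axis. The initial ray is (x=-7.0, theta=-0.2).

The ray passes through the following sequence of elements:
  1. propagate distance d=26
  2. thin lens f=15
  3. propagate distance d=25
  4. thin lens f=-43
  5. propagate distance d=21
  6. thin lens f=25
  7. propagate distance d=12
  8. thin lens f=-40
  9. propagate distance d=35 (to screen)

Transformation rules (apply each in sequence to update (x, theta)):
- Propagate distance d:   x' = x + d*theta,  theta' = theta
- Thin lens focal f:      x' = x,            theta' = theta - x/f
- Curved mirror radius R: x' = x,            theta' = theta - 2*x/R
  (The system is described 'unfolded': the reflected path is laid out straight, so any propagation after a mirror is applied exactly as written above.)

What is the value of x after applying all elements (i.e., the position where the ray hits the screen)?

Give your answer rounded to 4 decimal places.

Initial: x=-7.0000 theta=-0.2000
After 1 (propagate distance d=26): x=-12.2000 theta=-0.2000
After 2 (thin lens f=15): x=-12.2000 theta=46/75 (≈0.6133)
After 3 (propagate distance d=25): x=47/15 (≈3.1333) theta=46/75 (≈0.6133)
After 4 (thin lens f=-43): x=47/15 (≈3.1333) theta=2213/3225 (≈0.6862)
After 5 (propagate distance d=21): x=56578/3225 (≈17.5436) theta=2213/3225 (≈0.6862)
After 6 (thin lens f=25): x=56578/3225 (≈17.5436) theta=-1253/80625 (≈-0.0155)
After 7 (propagate distance d=12): x=1399414/80625 (≈17.3571) theta=-1253/80625 (≈-0.0155)
After 8 (thin lens f=-40): x=1399414/80625 (≈17.3571) theta=674647/1612500 (≈0.4184)
After 9 (propagate distance d=35 (to screen)): x=2064037/64500 (≈32.0006) theta=674647/1612500 (≈0.4184)
Rounded to 4 decimal places: x = 32.0006

Answer: 32.0006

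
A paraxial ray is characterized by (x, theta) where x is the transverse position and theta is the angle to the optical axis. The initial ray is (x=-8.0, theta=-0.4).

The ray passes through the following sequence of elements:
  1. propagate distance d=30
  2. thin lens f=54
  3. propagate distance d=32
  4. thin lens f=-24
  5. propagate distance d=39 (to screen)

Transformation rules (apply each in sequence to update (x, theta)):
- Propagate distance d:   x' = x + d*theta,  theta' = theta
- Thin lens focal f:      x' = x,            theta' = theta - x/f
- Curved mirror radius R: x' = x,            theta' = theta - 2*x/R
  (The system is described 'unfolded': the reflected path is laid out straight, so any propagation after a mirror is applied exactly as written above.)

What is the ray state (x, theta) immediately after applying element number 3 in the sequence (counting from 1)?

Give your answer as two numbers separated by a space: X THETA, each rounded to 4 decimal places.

Answer: -20.9481 -0.0296

Derivation:
Initial: x=-8.0000 theta=-0.4000
After 1 (propagate distance d=30): x=-20.0000 theta=-0.4000
After 2 (thin lens f=54): x=-20.0000 theta=-4/135 (≈-0.0296)
After 3 (propagate distance d=32): x=-2828/135 (≈-20.9481) theta=-4/135 (≈-0.0296)
Rounded to 4 decimal places: x = -20.9481, theta = -0.0296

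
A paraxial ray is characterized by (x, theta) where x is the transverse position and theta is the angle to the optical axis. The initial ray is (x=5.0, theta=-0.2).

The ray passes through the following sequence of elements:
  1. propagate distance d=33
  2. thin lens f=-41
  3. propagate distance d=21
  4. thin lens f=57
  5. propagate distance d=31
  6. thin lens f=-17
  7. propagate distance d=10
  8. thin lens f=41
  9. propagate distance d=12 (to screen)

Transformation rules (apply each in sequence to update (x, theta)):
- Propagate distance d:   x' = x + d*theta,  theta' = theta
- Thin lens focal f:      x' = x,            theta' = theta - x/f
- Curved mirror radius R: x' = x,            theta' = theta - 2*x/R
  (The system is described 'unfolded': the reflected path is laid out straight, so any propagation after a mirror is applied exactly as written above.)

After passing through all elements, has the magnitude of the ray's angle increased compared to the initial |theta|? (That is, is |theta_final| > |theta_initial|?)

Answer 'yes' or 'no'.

Initial: x=5.0000 theta=-0.2000
After 1 (propagate distance d=33): x=-1.6000 theta=-0.2000
After 2 (thin lens f=-41): x=-1.6000 theta=-49/205 (≈-0.2390)
After 3 (propagate distance d=21): x=-1357/205 (≈-6.6195) theta=-49/205 (≈-0.2390)
After 4 (thin lens f=57): x=-1357/205 (≈-6.6195) theta=-1436/11685 (≈-0.1229)
After 5 (propagate distance d=31): x=-24373/2337 (≈-10.4292) theta=-1436/11685 (≈-0.1229)
After 6 (thin lens f=-17): x=-24373/2337 (≈-10.4292) theta=-48759/66215 (≈-0.7364)
After 7 (propagate distance d=10): x=-37205/2091 (≈-17.7929) theta=-48759/66215 (≈-0.7364)
After 8 (thin lens f=41): x=-37205/2091 (≈-17.7929) theta=-2462882/8144445 (≈-0.3024)
After 9 (propagate distance d=12 (to screen)): x=-10262827/479085 (≈-21.4217) theta=-2462882/8144445 (≈-0.3024)
|theta_initial|=0.2000 |theta_final|=2462882/8144445 (≈0.3024) -> increased

Answer: yes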